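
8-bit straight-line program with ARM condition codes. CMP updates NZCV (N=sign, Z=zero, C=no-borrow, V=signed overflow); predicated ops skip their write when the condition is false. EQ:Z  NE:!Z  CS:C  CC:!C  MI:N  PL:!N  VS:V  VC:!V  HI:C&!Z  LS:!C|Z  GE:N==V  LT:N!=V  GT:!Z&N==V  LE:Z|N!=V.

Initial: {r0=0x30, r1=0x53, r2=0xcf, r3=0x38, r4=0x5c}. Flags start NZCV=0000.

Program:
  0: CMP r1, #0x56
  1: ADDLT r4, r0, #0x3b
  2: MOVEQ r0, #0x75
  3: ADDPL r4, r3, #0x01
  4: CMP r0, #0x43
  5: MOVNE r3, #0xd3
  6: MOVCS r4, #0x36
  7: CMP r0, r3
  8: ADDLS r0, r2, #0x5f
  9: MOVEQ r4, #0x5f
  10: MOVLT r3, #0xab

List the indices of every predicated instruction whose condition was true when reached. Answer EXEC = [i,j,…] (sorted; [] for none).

EXEC = [1,5,8]

[0] flags=1000 → (cmp)
[1] flags=1000 LT?T → r4=0x6b
[2] flags=1000 EQ?F → skip
[3] flags=1000 PL?F → skip
[4] flags=1000 → (cmp)
[5] flags=1000 NE?T → r3=0xd3
[6] flags=1000 CS?F → skip
[7] flags=0000 → (cmp)
[8] flags=0000 LS?T → r0=0x2e
[9] flags=0000 EQ?F → skip
[10] flags=0000 LT?F → skip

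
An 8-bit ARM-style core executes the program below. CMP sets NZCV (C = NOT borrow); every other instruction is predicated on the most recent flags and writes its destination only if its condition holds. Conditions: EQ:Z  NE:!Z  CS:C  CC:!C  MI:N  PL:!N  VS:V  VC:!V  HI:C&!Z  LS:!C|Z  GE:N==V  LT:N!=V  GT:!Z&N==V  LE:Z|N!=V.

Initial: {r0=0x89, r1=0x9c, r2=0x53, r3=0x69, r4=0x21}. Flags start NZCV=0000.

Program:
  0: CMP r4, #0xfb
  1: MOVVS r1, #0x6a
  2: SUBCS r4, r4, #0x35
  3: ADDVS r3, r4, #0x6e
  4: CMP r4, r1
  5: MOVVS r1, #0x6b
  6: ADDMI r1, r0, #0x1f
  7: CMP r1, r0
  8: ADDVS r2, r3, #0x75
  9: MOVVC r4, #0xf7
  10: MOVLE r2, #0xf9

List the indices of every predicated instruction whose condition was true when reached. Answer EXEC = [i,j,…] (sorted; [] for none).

0: ✓ CMP  NZCV=0000
1: · MOVVS
2: · SUBCS
3: · ADDVS
4: ✓ CMP  NZCV=1001
5: ✓ MOVVS  r1←0x6b
6: ✓ ADDMI  r1←0xa8
7: ✓ CMP  NZCV=0010
8: · ADDVS
9: ✓ MOVVC  r4←0xf7
10: · MOVLE

EXEC = [5,6,9]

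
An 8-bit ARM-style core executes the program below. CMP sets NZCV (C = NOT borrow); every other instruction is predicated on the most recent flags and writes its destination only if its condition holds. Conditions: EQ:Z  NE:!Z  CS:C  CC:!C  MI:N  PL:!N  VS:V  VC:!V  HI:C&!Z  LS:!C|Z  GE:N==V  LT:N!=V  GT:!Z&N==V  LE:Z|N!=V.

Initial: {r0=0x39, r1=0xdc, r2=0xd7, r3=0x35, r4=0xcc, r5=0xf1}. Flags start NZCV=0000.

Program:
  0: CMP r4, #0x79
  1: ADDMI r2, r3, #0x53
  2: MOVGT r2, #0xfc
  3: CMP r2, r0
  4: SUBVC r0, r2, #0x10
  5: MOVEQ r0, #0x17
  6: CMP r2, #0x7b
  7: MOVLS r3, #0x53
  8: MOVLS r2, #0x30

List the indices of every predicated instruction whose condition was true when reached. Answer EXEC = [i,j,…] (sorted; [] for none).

EXEC = [4]

0: ✓ CMP  NZCV=0011
1: · ADDMI
2: · MOVGT
3: ✓ CMP  NZCV=1010
4: ✓ SUBVC  r0←0xc7
5: · MOVEQ
6: ✓ CMP  NZCV=0011
7: · MOVLS
8: · MOVLS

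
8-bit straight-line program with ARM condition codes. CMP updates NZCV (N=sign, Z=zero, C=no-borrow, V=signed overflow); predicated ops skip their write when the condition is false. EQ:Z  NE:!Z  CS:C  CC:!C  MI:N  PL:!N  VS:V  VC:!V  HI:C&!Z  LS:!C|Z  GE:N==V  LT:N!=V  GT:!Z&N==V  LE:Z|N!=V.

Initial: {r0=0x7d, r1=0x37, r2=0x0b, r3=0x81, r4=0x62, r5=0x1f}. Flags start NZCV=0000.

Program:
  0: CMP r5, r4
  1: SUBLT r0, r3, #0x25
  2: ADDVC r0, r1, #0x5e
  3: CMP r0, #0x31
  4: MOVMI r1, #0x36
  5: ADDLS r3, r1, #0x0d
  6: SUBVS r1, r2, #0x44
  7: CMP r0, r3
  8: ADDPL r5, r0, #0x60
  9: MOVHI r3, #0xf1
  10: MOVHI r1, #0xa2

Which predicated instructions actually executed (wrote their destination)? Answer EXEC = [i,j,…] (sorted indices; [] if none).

EXEC = [1,2,6,8,9,10]

0: ✓ CMP  NZCV=1000
1: ✓ SUBLT  r0←0x5c
2: ✓ ADDVC  r0←0x95
3: ✓ CMP  NZCV=0011
4: · MOVMI
5: · ADDLS
6: ✓ SUBVS  r1←0xc7
7: ✓ CMP  NZCV=0010
8: ✓ ADDPL  r5←0xf5
9: ✓ MOVHI  r3←0xf1
10: ✓ MOVHI  r1←0xa2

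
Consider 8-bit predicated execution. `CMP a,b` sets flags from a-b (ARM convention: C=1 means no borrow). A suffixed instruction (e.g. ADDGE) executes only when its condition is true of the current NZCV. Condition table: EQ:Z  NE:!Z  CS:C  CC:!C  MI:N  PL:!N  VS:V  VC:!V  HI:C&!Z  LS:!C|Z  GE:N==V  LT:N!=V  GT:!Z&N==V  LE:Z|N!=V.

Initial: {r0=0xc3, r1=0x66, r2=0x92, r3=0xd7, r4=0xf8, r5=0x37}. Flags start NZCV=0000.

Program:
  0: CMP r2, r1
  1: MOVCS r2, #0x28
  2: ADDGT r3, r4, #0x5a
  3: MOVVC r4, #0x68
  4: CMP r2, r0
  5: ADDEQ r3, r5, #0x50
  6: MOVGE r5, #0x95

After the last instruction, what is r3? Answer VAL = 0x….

[0] flags=0011 → (cmp)
[1] flags=0011 CS?T → r2=0x28
[2] flags=0011 GT?F → skip
[3] flags=0011 VC?F → skip
[4] flags=0000 → (cmp)
[5] flags=0000 EQ?F → skip
[6] flags=0000 GE?T → r5=0x95

VAL = 0xd7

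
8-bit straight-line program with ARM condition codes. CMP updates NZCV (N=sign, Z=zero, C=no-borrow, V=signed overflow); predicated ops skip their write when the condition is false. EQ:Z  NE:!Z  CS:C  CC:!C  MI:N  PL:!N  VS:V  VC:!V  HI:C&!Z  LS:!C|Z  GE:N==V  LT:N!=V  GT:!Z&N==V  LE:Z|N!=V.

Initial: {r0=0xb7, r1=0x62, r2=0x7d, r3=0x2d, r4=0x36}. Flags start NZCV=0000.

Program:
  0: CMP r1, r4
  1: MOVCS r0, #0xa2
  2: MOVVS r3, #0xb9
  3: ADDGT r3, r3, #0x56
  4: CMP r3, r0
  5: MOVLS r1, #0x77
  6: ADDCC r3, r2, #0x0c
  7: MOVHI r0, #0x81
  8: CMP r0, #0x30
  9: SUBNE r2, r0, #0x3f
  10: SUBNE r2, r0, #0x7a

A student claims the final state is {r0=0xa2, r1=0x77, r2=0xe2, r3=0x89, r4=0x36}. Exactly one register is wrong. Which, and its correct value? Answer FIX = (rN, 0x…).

0: ✓ CMP  NZCV=0010
1: ✓ MOVCS  r0←0xa2
2: · MOVVS
3: ✓ ADDGT  r3←0x83
4: ✓ CMP  NZCV=1000
5: ✓ MOVLS  r1←0x77
6: ✓ ADDCC  r3←0x89
7: · MOVHI
8: ✓ CMP  NZCV=0011
9: ✓ SUBNE  r2←0x63
10: ✓ SUBNE  r2←0x28

FIX = (r2, 0x28)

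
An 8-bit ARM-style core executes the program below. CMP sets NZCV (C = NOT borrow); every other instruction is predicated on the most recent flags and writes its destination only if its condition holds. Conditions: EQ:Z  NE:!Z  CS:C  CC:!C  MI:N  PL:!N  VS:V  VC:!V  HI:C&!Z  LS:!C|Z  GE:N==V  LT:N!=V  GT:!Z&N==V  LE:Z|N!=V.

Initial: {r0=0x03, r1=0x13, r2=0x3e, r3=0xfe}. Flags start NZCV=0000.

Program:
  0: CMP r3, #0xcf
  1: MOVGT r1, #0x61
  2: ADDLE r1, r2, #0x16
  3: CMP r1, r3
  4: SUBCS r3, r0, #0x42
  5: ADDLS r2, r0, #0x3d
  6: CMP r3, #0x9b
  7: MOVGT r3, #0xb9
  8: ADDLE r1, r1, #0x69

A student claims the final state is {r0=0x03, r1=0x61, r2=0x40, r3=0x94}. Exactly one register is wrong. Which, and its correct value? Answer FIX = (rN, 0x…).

FIX = (r3, 0xb9)

[0] flags=0010 → (cmp)
[1] flags=0010 GT?T → r1=0x61
[2] flags=0010 LE?F → skip
[3] flags=0000 → (cmp)
[4] flags=0000 CS?F → skip
[5] flags=0000 LS?T → r2=0x40
[6] flags=0010 → (cmp)
[7] flags=0010 GT?T → r3=0xb9
[8] flags=0010 LE?F → skip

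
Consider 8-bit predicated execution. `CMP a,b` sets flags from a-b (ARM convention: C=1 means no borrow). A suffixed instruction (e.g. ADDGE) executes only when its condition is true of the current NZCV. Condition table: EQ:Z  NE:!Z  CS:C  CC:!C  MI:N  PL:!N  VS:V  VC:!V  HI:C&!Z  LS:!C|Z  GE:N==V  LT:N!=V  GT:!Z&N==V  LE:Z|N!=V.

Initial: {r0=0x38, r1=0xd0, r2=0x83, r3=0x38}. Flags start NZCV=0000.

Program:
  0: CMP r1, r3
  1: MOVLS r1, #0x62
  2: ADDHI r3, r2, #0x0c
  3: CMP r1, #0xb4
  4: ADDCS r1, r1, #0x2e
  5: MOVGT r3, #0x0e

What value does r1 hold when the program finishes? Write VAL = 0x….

0: ✓ CMP  NZCV=1010
1: · MOVLS
2: ✓ ADDHI  r3←0x8f
3: ✓ CMP  NZCV=0010
4: ✓ ADDCS  r1←0xfe
5: ✓ MOVGT  r3←0x0e

VAL = 0xfe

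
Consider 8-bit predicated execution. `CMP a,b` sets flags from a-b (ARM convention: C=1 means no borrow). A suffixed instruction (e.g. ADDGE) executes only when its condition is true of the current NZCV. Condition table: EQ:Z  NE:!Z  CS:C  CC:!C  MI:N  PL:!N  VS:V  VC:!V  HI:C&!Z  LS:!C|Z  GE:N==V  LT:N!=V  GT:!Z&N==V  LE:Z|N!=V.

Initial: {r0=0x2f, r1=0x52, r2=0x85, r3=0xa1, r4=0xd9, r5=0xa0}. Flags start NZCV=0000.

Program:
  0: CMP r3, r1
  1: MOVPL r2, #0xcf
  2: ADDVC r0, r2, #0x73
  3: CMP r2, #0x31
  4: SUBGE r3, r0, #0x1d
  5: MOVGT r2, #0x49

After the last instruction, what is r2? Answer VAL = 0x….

VAL = 0xcf

[0] flags=0011 → (cmp)
[1] flags=0011 PL?T → r2=0xcf
[2] flags=0011 VC?F → skip
[3] flags=1010 → (cmp)
[4] flags=1010 GE?F → skip
[5] flags=1010 GT?F → skip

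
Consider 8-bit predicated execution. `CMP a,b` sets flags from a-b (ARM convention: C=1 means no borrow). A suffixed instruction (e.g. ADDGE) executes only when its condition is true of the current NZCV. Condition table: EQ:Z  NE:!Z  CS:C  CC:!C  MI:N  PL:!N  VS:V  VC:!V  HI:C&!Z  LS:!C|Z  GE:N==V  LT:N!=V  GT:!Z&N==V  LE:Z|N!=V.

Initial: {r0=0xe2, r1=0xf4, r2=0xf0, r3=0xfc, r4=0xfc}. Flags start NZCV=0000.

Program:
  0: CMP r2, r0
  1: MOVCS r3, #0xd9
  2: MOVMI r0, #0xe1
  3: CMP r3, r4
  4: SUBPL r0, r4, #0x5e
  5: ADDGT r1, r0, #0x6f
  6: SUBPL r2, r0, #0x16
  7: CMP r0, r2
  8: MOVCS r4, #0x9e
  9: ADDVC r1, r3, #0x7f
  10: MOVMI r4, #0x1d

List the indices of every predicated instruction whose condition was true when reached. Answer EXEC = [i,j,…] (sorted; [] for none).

EXEC = [1,9,10]

0: ✓ CMP  NZCV=0010
1: ✓ MOVCS  r3←0xd9
2: · MOVMI
3: ✓ CMP  NZCV=1000
4: · SUBPL
5: · ADDGT
6: · SUBPL
7: ✓ CMP  NZCV=1000
8: · MOVCS
9: ✓ ADDVC  r1←0x58
10: ✓ MOVMI  r4←0x1d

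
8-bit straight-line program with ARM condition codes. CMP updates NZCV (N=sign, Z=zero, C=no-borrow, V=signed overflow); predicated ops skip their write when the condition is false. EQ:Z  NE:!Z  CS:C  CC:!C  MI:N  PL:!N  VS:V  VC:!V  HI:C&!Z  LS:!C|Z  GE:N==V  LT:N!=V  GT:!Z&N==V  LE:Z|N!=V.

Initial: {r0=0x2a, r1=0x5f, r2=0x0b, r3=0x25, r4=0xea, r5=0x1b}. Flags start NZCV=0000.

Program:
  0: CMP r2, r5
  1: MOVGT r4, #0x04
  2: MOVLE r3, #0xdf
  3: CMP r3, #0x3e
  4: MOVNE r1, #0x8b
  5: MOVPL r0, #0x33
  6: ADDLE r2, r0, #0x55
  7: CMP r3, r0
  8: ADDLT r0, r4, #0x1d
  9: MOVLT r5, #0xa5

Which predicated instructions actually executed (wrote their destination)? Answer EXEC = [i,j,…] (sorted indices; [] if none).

EXEC = [2,4,6,8,9]

0: ✓ CMP  NZCV=1000
1: · MOVGT
2: ✓ MOVLE  r3←0xdf
3: ✓ CMP  NZCV=1010
4: ✓ MOVNE  r1←0x8b
5: · MOVPL
6: ✓ ADDLE  r2←0x7f
7: ✓ CMP  NZCV=1010
8: ✓ ADDLT  r0←0x07
9: ✓ MOVLT  r5←0xa5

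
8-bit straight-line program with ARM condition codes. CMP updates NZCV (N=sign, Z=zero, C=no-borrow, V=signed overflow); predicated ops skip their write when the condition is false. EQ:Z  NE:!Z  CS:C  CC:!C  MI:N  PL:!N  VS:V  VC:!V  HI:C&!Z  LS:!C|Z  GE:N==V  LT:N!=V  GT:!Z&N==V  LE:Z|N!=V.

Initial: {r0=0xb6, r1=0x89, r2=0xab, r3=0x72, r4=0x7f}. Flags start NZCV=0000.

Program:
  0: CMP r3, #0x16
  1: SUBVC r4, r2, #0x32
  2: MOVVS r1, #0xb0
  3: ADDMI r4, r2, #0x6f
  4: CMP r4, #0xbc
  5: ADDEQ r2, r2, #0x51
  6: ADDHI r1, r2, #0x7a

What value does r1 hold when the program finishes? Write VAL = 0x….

VAL = 0x89

0: ✓ CMP  NZCV=0010
1: ✓ SUBVC  r4←0x79
2: · MOVVS
3: · ADDMI
4: ✓ CMP  NZCV=1001
5: · ADDEQ
6: · ADDHI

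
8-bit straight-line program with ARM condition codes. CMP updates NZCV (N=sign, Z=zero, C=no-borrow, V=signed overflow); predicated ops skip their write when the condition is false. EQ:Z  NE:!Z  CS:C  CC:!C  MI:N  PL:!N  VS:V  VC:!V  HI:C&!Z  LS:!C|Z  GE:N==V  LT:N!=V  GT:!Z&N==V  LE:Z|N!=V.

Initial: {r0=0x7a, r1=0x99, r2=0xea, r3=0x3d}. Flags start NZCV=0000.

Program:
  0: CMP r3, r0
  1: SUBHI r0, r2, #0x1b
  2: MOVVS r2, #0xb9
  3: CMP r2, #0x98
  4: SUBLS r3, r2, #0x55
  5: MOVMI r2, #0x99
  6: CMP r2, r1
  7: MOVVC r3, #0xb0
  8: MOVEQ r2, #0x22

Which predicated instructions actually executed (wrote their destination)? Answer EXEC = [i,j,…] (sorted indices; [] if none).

EXEC = [7]

0: ✓ CMP  NZCV=1000
1: · SUBHI
2: · MOVVS
3: ✓ CMP  NZCV=0010
4: · SUBLS
5: · MOVMI
6: ✓ CMP  NZCV=0010
7: ✓ MOVVC  r3←0xb0
8: · MOVEQ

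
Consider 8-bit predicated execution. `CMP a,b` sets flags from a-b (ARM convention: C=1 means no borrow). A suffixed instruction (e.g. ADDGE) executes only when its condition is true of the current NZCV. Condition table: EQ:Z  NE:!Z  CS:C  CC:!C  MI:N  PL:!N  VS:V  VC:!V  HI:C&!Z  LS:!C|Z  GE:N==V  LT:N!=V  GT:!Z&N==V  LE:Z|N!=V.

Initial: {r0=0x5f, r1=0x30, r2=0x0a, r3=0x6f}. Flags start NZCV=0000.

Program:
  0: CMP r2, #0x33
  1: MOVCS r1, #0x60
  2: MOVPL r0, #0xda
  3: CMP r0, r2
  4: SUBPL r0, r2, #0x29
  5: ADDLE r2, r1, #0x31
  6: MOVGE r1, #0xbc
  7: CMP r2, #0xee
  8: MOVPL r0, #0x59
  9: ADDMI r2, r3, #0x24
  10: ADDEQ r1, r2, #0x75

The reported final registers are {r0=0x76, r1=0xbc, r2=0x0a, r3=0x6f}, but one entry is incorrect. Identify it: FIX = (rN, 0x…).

FIX = (r0, 0x59)

0: ✓ CMP  NZCV=1000
1: · MOVCS
2: · MOVPL
3: ✓ CMP  NZCV=0010
4: ✓ SUBPL  r0←0xe1
5: · ADDLE
6: ✓ MOVGE  r1←0xbc
7: ✓ CMP  NZCV=0000
8: ✓ MOVPL  r0←0x59
9: · ADDMI
10: · ADDEQ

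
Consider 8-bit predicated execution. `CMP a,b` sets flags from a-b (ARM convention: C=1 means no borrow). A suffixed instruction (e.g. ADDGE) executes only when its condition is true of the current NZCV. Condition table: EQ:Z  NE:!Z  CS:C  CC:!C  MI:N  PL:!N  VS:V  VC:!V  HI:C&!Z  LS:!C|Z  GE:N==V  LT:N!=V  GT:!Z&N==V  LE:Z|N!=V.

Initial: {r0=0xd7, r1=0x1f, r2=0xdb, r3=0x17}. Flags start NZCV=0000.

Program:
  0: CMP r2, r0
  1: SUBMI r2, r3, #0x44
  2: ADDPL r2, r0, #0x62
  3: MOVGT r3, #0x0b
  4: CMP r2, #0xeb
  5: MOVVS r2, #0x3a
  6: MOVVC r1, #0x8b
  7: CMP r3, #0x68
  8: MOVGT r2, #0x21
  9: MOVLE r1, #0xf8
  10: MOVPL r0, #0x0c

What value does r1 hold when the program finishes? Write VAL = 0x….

VAL = 0xf8

[0] flags=0010 → (cmp)
[1] flags=0010 MI?F → skip
[2] flags=0010 PL?T → r2=0x39
[3] flags=0010 GT?T → r3=0x0b
[4] flags=0000 → (cmp)
[5] flags=0000 VS?F → skip
[6] flags=0000 VC?T → r1=0x8b
[7] flags=1000 → (cmp)
[8] flags=1000 GT?F → skip
[9] flags=1000 LE?T → r1=0xf8
[10] flags=1000 PL?F → skip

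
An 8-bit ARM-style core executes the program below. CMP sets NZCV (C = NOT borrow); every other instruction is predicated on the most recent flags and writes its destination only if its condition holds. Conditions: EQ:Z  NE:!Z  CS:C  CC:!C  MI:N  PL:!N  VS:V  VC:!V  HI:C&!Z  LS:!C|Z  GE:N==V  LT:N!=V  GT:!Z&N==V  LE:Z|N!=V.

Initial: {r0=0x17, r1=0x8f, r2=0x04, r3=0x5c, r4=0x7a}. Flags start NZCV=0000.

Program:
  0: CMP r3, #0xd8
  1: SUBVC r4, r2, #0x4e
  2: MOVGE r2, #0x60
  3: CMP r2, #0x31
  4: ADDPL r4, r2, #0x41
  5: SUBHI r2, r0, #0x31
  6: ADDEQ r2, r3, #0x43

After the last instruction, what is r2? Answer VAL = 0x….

[0] flags=1001 → (cmp)
[1] flags=1001 VC?F → skip
[2] flags=1001 GE?T → r2=0x60
[3] flags=0010 → (cmp)
[4] flags=0010 PL?T → r4=0xa1
[5] flags=0010 HI?T → r2=0xe6
[6] flags=0010 EQ?F → skip

VAL = 0xe6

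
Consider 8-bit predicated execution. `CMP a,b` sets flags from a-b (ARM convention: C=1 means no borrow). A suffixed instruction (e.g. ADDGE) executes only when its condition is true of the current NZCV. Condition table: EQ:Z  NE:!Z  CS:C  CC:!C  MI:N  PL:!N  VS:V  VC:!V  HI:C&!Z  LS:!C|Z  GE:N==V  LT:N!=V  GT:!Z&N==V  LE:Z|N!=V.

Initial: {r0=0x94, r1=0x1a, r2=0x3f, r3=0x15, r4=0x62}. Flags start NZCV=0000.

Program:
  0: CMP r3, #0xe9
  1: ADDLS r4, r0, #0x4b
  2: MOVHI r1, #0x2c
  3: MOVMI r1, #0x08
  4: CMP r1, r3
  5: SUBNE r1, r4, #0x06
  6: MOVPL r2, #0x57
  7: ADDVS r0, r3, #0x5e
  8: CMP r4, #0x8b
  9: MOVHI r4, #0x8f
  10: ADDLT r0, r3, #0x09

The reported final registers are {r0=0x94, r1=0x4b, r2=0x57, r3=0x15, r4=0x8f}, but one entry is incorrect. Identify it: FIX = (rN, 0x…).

[0] flags=0000 → (cmp)
[1] flags=0000 LS?T → r4=0xdf
[2] flags=0000 HI?F → skip
[3] flags=0000 MI?F → skip
[4] flags=0010 → (cmp)
[5] flags=0010 NE?T → r1=0xd9
[6] flags=0010 PL?T → r2=0x57
[7] flags=0010 VS?F → skip
[8] flags=0010 → (cmp)
[9] flags=0010 HI?T → r4=0x8f
[10] flags=0010 LT?F → skip

FIX = (r1, 0xd9)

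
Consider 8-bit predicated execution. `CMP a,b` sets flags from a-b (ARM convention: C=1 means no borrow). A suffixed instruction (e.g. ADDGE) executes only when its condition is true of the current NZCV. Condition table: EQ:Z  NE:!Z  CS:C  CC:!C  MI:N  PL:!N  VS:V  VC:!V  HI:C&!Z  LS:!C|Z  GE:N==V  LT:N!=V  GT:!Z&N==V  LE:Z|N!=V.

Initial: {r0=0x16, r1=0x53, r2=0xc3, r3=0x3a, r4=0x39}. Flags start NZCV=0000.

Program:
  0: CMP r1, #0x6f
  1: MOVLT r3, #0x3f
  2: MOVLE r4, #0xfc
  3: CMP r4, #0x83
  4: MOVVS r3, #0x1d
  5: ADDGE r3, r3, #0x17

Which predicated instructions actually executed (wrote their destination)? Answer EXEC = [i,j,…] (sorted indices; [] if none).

[0] flags=1000 → (cmp)
[1] flags=1000 LT?T → r3=0x3f
[2] flags=1000 LE?T → r4=0xfc
[3] flags=0010 → (cmp)
[4] flags=0010 VS?F → skip
[5] flags=0010 GE?T → r3=0x56

EXEC = [1,2,5]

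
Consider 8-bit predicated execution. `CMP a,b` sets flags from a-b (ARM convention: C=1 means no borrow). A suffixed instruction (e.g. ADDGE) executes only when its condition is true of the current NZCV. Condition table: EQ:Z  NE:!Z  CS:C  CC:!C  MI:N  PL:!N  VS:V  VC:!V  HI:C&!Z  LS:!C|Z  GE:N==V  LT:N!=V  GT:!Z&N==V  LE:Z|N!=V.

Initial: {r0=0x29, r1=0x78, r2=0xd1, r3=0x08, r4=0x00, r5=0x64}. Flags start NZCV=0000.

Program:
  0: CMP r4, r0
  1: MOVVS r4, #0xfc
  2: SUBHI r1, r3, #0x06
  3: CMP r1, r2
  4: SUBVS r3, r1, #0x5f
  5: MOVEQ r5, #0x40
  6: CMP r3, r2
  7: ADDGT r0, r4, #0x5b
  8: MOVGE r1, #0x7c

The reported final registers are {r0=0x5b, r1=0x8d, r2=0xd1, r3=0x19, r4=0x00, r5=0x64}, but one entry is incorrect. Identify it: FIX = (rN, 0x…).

FIX = (r1, 0x7c)

0: ✓ CMP  NZCV=1000
1: · MOVVS
2: · SUBHI
3: ✓ CMP  NZCV=1001
4: ✓ SUBVS  r3←0x19
5: · MOVEQ
6: ✓ CMP  NZCV=0000
7: ✓ ADDGT  r0←0x5b
8: ✓ MOVGE  r1←0x7c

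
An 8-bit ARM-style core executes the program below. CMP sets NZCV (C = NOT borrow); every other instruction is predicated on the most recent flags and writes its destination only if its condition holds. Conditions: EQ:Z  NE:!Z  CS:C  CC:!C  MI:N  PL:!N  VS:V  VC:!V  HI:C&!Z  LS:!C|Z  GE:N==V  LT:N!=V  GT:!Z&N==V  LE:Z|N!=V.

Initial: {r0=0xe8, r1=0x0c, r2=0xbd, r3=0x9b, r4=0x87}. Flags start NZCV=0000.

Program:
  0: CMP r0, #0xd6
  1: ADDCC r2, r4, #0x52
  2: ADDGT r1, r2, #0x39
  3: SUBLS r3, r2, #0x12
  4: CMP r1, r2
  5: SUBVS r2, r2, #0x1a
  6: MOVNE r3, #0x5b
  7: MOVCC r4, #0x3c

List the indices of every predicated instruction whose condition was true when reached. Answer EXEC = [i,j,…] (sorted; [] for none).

EXEC = [2,6]

0: ✓ CMP  NZCV=0010
1: · ADDCC
2: ✓ ADDGT  r1←0xf6
3: · SUBLS
4: ✓ CMP  NZCV=0010
5: · SUBVS
6: ✓ MOVNE  r3←0x5b
7: · MOVCC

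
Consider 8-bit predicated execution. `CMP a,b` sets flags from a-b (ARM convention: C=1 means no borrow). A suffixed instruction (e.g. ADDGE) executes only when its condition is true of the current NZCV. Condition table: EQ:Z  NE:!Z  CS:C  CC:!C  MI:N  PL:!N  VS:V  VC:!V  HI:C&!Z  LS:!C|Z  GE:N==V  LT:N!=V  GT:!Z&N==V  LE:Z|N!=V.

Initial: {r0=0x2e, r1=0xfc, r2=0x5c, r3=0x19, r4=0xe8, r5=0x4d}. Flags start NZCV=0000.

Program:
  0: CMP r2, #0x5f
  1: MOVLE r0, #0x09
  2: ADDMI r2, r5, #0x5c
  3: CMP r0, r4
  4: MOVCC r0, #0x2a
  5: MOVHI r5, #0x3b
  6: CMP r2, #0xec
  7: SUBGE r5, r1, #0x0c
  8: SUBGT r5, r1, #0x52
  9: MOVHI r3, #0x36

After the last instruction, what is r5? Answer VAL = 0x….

0: ✓ CMP  NZCV=1000
1: ✓ MOVLE  r0←0x09
2: ✓ ADDMI  r2←0xa9
3: ✓ CMP  NZCV=0000
4: ✓ MOVCC  r0←0x2a
5: · MOVHI
6: ✓ CMP  NZCV=1000
7: · SUBGE
8: · SUBGT
9: · MOVHI

VAL = 0x4d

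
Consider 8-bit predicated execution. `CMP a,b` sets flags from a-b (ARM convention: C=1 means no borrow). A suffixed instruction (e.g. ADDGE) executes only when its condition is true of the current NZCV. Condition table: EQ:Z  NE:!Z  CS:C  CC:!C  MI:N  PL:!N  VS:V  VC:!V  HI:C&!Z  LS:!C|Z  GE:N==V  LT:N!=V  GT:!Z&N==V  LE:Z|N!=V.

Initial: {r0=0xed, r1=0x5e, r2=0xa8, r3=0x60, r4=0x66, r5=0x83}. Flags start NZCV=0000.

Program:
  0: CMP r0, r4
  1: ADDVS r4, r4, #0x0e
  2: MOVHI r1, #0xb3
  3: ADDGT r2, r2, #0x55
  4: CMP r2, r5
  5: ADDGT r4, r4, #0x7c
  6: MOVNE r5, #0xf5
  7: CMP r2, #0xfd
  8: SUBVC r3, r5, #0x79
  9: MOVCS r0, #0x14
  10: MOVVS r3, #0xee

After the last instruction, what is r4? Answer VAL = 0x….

0: ✓ CMP  NZCV=1010
1: · ADDVS
2: ✓ MOVHI  r1←0xb3
3: · ADDGT
4: ✓ CMP  NZCV=0010
5: ✓ ADDGT  r4←0xe2
6: ✓ MOVNE  r5←0xf5
7: ✓ CMP  NZCV=1000
8: ✓ SUBVC  r3←0x7c
9: · MOVCS
10: · MOVVS

VAL = 0xe2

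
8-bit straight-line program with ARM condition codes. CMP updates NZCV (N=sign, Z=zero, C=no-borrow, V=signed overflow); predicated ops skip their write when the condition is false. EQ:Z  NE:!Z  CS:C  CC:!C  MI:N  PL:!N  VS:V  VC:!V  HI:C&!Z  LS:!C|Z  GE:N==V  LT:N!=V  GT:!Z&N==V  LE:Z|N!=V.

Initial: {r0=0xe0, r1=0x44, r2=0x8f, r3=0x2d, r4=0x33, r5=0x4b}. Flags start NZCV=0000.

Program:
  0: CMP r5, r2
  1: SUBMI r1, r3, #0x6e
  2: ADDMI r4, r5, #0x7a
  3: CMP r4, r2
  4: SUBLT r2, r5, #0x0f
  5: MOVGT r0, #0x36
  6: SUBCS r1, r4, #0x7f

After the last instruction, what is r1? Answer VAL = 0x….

0: ✓ CMP  NZCV=1001
1: ✓ SUBMI  r1←0xbf
2: ✓ ADDMI  r4←0xc5
3: ✓ CMP  NZCV=0010
4: · SUBLT
5: ✓ MOVGT  r0←0x36
6: ✓ SUBCS  r1←0x46

VAL = 0x46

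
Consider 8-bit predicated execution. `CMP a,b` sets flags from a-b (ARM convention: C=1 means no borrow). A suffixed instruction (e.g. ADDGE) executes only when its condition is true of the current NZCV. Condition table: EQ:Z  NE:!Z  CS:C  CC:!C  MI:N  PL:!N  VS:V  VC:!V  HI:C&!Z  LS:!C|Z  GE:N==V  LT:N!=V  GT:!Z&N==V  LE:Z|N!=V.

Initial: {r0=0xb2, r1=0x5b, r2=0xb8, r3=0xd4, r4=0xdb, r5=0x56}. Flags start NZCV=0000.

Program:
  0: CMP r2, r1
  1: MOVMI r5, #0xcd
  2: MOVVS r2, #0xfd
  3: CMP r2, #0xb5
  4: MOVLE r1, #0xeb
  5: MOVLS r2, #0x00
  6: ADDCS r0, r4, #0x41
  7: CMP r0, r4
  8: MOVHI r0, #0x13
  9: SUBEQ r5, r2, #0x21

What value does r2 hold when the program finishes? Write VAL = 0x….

[0] flags=0011 → (cmp)
[1] flags=0011 MI?F → skip
[2] flags=0011 VS?T → r2=0xfd
[3] flags=0010 → (cmp)
[4] flags=0010 LE?F → skip
[5] flags=0010 LS?F → skip
[6] flags=0010 CS?T → r0=0x1c
[7] flags=0000 → (cmp)
[8] flags=0000 HI?F → skip
[9] flags=0000 EQ?F → skip

VAL = 0xfd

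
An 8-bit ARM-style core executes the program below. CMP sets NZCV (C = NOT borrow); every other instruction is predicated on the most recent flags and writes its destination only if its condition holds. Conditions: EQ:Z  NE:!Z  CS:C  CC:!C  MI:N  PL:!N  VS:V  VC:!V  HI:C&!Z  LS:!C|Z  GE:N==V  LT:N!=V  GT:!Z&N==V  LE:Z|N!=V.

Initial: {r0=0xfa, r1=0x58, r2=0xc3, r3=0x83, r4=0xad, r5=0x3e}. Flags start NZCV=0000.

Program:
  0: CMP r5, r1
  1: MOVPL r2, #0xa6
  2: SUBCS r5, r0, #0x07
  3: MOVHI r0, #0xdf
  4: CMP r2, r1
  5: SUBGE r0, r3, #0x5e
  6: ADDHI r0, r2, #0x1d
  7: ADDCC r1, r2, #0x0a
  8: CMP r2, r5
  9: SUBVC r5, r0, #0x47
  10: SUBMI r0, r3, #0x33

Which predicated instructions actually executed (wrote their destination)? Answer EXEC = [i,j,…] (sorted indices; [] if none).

EXEC = [6,9,10]

[0] flags=1000 → (cmp)
[1] flags=1000 PL?F → skip
[2] flags=1000 CS?F → skip
[3] flags=1000 HI?F → skip
[4] flags=0011 → (cmp)
[5] flags=0011 GE?F → skip
[6] flags=0011 HI?T → r0=0xe0
[7] flags=0011 CC?F → skip
[8] flags=1010 → (cmp)
[9] flags=1010 VC?T → r5=0x99
[10] flags=1010 MI?T → r0=0x50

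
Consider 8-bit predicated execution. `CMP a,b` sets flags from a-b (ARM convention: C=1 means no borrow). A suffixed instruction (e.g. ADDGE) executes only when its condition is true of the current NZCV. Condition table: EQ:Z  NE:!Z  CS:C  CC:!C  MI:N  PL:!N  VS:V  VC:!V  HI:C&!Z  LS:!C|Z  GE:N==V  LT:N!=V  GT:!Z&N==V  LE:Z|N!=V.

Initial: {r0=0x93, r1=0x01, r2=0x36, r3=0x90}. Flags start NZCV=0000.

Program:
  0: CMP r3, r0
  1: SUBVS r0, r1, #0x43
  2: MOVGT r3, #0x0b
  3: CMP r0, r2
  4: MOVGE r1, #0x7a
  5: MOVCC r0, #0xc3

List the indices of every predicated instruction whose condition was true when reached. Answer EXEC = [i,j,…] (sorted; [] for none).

0: ✓ CMP  NZCV=1000
1: · SUBVS
2: · MOVGT
3: ✓ CMP  NZCV=0011
4: · MOVGE
5: · MOVCC

EXEC = []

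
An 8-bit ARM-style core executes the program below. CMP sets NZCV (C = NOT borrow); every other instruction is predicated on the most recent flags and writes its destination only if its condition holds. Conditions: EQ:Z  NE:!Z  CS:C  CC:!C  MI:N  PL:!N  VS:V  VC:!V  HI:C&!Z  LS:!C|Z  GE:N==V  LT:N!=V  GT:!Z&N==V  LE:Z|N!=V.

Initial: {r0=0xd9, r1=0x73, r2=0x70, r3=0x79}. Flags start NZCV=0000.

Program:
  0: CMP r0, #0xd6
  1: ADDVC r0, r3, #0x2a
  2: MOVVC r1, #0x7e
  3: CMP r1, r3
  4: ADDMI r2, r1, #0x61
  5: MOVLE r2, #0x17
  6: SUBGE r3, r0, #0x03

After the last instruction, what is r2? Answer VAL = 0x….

0: ✓ CMP  NZCV=0010
1: ✓ ADDVC  r0←0xa3
2: ✓ MOVVC  r1←0x7e
3: ✓ CMP  NZCV=0010
4: · ADDMI
5: · MOVLE
6: ✓ SUBGE  r3←0xa0

VAL = 0x70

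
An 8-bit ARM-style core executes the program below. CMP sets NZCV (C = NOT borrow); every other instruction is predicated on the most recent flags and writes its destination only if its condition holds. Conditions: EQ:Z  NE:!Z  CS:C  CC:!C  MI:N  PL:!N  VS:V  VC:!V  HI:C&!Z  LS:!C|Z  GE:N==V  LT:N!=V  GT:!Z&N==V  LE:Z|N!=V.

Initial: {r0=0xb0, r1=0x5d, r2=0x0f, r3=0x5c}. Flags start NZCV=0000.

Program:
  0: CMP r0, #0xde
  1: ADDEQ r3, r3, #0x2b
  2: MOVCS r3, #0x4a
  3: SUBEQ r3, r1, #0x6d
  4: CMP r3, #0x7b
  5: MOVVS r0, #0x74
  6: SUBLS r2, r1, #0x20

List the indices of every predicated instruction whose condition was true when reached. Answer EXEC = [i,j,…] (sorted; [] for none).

EXEC = [6]

[0] flags=1000 → (cmp)
[1] flags=1000 EQ?F → skip
[2] flags=1000 CS?F → skip
[3] flags=1000 EQ?F → skip
[4] flags=1000 → (cmp)
[5] flags=1000 VS?F → skip
[6] flags=1000 LS?T → r2=0x3d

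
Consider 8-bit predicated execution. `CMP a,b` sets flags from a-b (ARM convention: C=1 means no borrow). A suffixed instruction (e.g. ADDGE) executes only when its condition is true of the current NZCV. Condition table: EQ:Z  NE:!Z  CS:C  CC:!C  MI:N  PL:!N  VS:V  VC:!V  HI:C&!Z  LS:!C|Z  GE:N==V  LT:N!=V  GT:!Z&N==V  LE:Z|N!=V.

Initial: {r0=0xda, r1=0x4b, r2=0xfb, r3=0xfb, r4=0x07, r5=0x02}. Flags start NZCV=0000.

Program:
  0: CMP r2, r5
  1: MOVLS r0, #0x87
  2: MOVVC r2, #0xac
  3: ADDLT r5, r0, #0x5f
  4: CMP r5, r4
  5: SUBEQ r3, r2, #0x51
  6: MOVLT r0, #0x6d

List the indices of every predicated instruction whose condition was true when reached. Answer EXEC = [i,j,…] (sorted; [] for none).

0: ✓ CMP  NZCV=1010
1: · MOVLS
2: ✓ MOVVC  r2←0xac
3: ✓ ADDLT  r5←0x39
4: ✓ CMP  NZCV=0010
5: · SUBEQ
6: · MOVLT

EXEC = [2,3]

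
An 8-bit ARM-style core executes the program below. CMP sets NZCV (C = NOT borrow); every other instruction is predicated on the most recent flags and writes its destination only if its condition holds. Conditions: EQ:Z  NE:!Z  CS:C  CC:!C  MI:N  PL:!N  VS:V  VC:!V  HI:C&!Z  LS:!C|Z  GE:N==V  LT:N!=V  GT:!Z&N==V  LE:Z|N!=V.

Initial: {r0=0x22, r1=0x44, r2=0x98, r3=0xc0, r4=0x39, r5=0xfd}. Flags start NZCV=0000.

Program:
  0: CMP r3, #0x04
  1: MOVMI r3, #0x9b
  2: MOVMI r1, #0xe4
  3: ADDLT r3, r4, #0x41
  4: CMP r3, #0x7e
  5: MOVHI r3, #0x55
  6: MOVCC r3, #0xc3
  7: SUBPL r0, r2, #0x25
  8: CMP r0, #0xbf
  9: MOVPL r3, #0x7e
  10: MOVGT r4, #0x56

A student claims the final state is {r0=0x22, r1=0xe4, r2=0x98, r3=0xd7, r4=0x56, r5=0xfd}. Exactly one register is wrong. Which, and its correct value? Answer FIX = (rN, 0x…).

FIX = (r3, 0x7e)

0: ✓ CMP  NZCV=1010
1: ✓ MOVMI  r3←0x9b
2: ✓ MOVMI  r1←0xe4
3: ✓ ADDLT  r3←0x7a
4: ✓ CMP  NZCV=1000
5: · MOVHI
6: ✓ MOVCC  r3←0xc3
7: · SUBPL
8: ✓ CMP  NZCV=0000
9: ✓ MOVPL  r3←0x7e
10: ✓ MOVGT  r4←0x56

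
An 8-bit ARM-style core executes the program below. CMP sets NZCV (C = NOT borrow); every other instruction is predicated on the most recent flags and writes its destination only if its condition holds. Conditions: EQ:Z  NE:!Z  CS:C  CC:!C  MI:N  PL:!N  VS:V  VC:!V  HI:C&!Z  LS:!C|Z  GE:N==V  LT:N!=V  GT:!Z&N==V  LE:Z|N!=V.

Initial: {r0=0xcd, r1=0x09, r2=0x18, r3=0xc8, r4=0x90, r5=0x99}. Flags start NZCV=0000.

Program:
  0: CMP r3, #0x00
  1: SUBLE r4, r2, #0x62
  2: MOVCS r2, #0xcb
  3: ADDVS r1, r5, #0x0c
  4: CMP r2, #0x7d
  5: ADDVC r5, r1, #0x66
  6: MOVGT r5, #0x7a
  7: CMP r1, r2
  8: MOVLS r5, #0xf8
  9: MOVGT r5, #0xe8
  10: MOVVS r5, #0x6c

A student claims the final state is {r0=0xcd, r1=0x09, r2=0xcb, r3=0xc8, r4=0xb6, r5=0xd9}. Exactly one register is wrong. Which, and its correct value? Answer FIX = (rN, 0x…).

FIX = (r5, 0xe8)

[0] flags=1010 → (cmp)
[1] flags=1010 LE?T → r4=0xb6
[2] flags=1010 CS?T → r2=0xcb
[3] flags=1010 VS?F → skip
[4] flags=0011 → (cmp)
[5] flags=0011 VC?F → skip
[6] flags=0011 GT?F → skip
[7] flags=0000 → (cmp)
[8] flags=0000 LS?T → r5=0xf8
[9] flags=0000 GT?T → r5=0xe8
[10] flags=0000 VS?F → skip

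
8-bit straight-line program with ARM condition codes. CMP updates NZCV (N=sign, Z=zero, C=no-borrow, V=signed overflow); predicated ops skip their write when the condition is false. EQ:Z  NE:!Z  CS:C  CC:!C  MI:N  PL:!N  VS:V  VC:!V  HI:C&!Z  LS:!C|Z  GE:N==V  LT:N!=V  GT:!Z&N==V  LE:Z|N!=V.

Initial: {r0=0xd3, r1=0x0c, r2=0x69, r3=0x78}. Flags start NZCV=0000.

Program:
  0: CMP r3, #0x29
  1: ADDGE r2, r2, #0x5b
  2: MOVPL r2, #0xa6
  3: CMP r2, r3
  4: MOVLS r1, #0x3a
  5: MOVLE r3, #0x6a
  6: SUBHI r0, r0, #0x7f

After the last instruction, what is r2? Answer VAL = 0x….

VAL = 0xa6

[0] flags=0010 → (cmp)
[1] flags=0010 GE?T → r2=0xc4
[2] flags=0010 PL?T → r2=0xa6
[3] flags=0011 → (cmp)
[4] flags=0011 LS?F → skip
[5] flags=0011 LE?T → r3=0x6a
[6] flags=0011 HI?T → r0=0x54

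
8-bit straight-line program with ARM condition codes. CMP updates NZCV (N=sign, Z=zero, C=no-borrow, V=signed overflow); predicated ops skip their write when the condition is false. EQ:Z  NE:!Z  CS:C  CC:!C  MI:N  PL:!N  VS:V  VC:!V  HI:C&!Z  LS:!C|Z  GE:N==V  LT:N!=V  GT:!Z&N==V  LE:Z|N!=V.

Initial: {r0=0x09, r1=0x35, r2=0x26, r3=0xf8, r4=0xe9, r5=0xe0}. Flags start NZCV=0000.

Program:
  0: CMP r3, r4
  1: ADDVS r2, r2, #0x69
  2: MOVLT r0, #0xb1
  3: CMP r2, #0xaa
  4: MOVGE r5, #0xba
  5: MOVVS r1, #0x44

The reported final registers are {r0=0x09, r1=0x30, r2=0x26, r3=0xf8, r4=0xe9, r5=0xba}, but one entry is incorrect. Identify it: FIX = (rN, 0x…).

0: ✓ CMP  NZCV=0010
1: · ADDVS
2: · MOVLT
3: ✓ CMP  NZCV=0000
4: ✓ MOVGE  r5←0xba
5: · MOVVS

FIX = (r1, 0x35)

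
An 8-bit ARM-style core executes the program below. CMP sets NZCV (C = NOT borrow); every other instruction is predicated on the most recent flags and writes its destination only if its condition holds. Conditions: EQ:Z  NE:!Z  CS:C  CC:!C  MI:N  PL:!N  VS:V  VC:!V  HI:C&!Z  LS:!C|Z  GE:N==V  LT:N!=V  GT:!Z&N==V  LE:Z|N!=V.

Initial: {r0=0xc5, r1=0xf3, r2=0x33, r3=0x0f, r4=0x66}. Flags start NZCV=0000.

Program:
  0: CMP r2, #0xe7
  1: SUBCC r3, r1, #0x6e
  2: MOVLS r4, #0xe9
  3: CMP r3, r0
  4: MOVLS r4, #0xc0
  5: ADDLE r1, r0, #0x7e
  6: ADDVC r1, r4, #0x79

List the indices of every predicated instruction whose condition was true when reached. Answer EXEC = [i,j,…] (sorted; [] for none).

0: ✓ CMP  NZCV=0000
1: ✓ SUBCC  r3←0x85
2: ✓ MOVLS  r4←0xe9
3: ✓ CMP  NZCV=1000
4: ✓ MOVLS  r4←0xc0
5: ✓ ADDLE  r1←0x43
6: ✓ ADDVC  r1←0x39

EXEC = [1,2,4,5,6]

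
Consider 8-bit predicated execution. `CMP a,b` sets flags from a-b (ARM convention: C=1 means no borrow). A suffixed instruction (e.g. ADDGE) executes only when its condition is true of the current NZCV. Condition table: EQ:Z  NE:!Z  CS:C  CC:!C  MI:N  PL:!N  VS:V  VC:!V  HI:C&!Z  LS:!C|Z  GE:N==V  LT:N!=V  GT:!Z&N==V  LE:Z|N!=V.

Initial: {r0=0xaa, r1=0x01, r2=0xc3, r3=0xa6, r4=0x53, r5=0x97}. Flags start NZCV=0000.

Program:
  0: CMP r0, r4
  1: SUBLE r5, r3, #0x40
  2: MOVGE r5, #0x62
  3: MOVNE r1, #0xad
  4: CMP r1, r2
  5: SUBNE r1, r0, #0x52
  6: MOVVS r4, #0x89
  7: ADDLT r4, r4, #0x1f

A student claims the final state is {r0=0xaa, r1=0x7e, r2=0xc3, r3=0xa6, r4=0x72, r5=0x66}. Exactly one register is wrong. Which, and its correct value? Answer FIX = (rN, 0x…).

[0] flags=0011 → (cmp)
[1] flags=0011 LE?T → r5=0x66
[2] flags=0011 GE?F → skip
[3] flags=0011 NE?T → r1=0xad
[4] flags=1000 → (cmp)
[5] flags=1000 NE?T → r1=0x58
[6] flags=1000 VS?F → skip
[7] flags=1000 LT?T → r4=0x72

FIX = (r1, 0x58)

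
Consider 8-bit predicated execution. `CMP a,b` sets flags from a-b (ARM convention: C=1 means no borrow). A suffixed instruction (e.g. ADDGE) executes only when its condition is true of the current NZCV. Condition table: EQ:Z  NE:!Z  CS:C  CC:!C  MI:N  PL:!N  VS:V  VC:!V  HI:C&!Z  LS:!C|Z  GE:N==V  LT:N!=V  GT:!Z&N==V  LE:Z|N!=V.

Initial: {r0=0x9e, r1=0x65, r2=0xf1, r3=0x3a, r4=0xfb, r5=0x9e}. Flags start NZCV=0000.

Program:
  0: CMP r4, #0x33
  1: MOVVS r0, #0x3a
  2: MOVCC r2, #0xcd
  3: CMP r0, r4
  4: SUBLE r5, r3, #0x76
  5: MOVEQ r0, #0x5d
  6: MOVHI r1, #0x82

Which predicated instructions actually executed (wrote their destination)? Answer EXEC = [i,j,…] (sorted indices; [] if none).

[0] flags=1010 → (cmp)
[1] flags=1010 VS?F → skip
[2] flags=1010 CC?F → skip
[3] flags=1000 → (cmp)
[4] flags=1000 LE?T → r5=0xc4
[5] flags=1000 EQ?F → skip
[6] flags=1000 HI?F → skip

EXEC = [4]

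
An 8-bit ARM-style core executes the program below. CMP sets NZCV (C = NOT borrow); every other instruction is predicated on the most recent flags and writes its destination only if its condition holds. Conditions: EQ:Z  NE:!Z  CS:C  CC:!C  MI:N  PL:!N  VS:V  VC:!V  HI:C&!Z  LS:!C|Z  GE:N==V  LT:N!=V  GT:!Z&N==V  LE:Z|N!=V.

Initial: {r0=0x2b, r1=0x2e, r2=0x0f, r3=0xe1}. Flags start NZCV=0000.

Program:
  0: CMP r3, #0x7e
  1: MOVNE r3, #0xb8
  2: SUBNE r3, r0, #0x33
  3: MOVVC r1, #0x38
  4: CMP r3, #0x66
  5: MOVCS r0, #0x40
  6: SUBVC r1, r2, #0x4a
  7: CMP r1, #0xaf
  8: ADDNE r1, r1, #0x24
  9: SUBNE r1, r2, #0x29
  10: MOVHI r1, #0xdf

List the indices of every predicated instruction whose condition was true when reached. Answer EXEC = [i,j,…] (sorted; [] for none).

[0] flags=0011 → (cmp)
[1] flags=0011 NE?T → r3=0xb8
[2] flags=0011 NE?T → r3=0xf8
[3] flags=0011 VC?F → skip
[4] flags=1010 → (cmp)
[5] flags=1010 CS?T → r0=0x40
[6] flags=1010 VC?T → r1=0xc5
[7] flags=0010 → (cmp)
[8] flags=0010 NE?T → r1=0xe9
[9] flags=0010 NE?T → r1=0xe6
[10] flags=0010 HI?T → r1=0xdf

EXEC = [1,2,5,6,8,9,10]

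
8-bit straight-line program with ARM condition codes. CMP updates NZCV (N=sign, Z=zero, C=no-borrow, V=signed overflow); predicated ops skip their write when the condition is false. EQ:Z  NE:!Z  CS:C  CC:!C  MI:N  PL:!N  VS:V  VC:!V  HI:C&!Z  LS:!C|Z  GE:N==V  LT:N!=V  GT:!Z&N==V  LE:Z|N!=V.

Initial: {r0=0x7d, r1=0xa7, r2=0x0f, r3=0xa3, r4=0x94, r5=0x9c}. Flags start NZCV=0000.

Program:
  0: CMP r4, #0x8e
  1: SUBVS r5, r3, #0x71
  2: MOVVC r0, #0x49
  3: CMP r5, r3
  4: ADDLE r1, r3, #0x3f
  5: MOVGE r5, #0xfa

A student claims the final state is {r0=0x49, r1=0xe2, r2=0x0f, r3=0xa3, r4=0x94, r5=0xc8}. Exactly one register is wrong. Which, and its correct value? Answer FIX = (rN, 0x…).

0: ✓ CMP  NZCV=0010
1: · SUBVS
2: ✓ MOVVC  r0←0x49
3: ✓ CMP  NZCV=1000
4: ✓ ADDLE  r1←0xe2
5: · MOVGE

FIX = (r5, 0x9c)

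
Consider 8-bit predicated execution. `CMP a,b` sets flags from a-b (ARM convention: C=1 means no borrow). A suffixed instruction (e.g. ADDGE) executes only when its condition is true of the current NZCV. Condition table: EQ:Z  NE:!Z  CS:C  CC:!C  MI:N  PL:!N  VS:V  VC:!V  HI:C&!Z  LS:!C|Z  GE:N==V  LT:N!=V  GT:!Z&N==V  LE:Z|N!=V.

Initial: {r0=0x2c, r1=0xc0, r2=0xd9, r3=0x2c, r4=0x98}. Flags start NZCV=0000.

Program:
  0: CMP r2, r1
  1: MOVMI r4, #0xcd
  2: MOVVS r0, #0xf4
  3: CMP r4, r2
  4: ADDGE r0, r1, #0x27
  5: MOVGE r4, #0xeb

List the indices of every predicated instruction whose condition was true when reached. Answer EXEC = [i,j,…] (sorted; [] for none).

0: ✓ CMP  NZCV=0010
1: · MOVMI
2: · MOVVS
3: ✓ CMP  NZCV=1000
4: · ADDGE
5: · MOVGE

EXEC = []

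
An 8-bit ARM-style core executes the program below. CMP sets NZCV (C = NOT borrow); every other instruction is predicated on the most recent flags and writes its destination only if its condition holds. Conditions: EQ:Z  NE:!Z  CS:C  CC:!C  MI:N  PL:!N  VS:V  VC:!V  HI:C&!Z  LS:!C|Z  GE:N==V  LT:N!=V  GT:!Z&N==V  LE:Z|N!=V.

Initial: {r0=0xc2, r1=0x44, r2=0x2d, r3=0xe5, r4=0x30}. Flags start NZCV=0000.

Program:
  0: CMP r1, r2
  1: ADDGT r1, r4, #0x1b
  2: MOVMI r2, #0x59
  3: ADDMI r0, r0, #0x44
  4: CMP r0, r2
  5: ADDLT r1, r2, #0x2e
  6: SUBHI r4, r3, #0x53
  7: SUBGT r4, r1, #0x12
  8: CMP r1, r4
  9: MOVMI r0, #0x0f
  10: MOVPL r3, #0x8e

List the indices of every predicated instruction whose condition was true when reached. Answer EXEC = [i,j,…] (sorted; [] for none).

0: ✓ CMP  NZCV=0010
1: ✓ ADDGT  r1←0x4b
2: · MOVMI
3: · ADDMI
4: ✓ CMP  NZCV=1010
5: ✓ ADDLT  r1←0x5b
6: ✓ SUBHI  r4←0x92
7: · SUBGT
8: ✓ CMP  NZCV=1001
9: ✓ MOVMI  r0←0x0f
10: · MOVPL

EXEC = [1,5,6,9]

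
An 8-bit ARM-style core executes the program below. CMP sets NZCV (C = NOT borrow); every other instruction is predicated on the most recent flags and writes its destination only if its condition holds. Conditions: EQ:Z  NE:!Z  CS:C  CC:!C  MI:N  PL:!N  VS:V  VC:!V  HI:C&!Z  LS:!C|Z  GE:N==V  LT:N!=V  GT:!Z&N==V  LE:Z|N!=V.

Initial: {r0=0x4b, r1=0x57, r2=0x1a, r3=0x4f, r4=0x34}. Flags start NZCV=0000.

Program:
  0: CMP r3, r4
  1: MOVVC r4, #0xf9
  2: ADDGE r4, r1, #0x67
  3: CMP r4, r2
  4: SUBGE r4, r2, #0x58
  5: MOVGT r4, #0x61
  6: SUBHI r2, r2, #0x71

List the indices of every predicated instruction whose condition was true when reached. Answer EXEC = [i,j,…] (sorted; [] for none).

EXEC = [1,2,6]

0: ✓ CMP  NZCV=0010
1: ✓ MOVVC  r4←0xf9
2: ✓ ADDGE  r4←0xbe
3: ✓ CMP  NZCV=1010
4: · SUBGE
5: · MOVGT
6: ✓ SUBHI  r2←0xa9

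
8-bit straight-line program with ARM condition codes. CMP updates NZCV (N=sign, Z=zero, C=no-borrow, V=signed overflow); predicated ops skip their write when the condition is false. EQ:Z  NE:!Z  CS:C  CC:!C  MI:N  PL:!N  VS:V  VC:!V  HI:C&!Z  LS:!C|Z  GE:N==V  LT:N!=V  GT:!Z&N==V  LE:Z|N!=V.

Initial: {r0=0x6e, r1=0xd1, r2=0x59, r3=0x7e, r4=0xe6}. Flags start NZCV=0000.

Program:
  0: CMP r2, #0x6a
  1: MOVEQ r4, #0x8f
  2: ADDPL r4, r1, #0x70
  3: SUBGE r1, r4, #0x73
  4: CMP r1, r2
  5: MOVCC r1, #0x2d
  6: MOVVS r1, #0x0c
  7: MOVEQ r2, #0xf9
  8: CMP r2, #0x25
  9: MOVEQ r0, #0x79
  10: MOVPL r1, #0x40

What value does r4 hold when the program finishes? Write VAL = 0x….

VAL = 0xe6

[0] flags=1000 → (cmp)
[1] flags=1000 EQ?F → skip
[2] flags=1000 PL?F → skip
[3] flags=1000 GE?F → skip
[4] flags=0011 → (cmp)
[5] flags=0011 CC?F → skip
[6] flags=0011 VS?T → r1=0x0c
[7] flags=0011 EQ?F → skip
[8] flags=0010 → (cmp)
[9] flags=0010 EQ?F → skip
[10] flags=0010 PL?T → r1=0x40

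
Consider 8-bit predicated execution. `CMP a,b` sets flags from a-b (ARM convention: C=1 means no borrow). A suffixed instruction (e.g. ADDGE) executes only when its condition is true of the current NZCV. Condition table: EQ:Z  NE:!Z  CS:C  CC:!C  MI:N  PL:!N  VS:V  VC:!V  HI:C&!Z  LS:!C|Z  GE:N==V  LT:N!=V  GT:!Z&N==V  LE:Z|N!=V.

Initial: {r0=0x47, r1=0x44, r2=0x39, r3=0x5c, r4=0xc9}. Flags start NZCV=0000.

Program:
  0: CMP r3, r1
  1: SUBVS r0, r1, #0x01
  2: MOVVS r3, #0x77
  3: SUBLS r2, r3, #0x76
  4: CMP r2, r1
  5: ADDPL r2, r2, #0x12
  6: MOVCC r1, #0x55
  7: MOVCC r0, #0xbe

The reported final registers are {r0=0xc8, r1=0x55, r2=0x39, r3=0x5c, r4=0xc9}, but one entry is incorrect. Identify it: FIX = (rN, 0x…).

FIX = (r0, 0xbe)

0: ✓ CMP  NZCV=0010
1: · SUBVS
2: · MOVVS
3: · SUBLS
4: ✓ CMP  NZCV=1000
5: · ADDPL
6: ✓ MOVCC  r1←0x55
7: ✓ MOVCC  r0←0xbe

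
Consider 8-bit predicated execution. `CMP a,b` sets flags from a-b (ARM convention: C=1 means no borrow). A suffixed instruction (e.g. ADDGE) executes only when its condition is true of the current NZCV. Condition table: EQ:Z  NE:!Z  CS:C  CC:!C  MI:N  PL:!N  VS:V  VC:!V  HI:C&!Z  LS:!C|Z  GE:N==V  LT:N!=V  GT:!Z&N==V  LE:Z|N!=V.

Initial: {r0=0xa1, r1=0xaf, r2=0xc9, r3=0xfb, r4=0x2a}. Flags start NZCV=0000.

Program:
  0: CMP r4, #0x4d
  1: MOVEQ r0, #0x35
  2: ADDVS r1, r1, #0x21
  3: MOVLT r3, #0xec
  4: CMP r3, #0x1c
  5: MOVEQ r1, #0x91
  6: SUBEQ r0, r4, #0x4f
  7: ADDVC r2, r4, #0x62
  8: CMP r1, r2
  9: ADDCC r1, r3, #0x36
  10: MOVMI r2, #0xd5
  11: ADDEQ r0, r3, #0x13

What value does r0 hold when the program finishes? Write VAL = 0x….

0: ✓ CMP  NZCV=1000
1: · MOVEQ
2: · ADDVS
3: ✓ MOVLT  r3←0xec
4: ✓ CMP  NZCV=1010
5: · MOVEQ
6: · SUBEQ
7: ✓ ADDVC  r2←0x8c
8: ✓ CMP  NZCV=0010
9: · ADDCC
10: · MOVMI
11: · ADDEQ

VAL = 0xa1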